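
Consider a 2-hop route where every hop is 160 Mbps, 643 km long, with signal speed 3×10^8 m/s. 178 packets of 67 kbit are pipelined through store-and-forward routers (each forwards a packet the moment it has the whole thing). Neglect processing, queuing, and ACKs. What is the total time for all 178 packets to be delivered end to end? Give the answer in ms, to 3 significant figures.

79.2 ms

Per-hop transmission t_tx = L/R = 67000/160000000 = 0.41875 ms.
Per-hop propagation t_prop = 643000/300000000 = 2.14333 ms.
Pipeline fill: first packet needs 2·t_tx to clear all hops; remaining 177 packets each add one t_tx.
Total = (2+178-1)·t_tx + 2·t_prop = 179·0.41875 + 2·2.14333 = 79.2 ms.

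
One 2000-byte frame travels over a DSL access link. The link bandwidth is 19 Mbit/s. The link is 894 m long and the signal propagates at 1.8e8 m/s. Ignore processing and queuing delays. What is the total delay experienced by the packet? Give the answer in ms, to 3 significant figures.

L = 2000 × 8 = 16000 bits.
Transmission delay = L/R = 16000 / 19000000 = 0.842105 ms.
Propagation delay = d/s = 894 m / 180000000 m/s = 0.00496667 ms.
Total = 0.847 ms.

0.847 ms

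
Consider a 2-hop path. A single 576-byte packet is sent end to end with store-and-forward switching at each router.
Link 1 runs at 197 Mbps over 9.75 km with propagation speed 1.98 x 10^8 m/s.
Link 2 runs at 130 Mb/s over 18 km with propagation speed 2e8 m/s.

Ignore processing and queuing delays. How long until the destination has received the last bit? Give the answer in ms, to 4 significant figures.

0.1981 ms

L = 576 × 8 = 4608 bits.
Transmission delays (L/R per hop): 0.0233909, 0.0354462 ms; sum = 0.058837 ms.
Propagation delays (d/s per hop): 0.0492424, 0.09 ms; sum = 0.139242 ms.
End-to-end = 0.1981 ms.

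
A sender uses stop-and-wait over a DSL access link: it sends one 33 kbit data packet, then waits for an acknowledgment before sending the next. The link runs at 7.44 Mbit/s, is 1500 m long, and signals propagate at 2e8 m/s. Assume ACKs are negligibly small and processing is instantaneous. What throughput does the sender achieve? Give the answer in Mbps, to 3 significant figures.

7.41 Mbps

t_tx = L/R = 33000/7440000 = 0.00443548 s.
t_prop = 1500/200000000 = 7.5e-06 s; RTT = 1.5e-05 s.
Cycle = t_tx + RTT = 0.00445048 s.
Throughput = L / cycle = 33000 / 0.00445048 = 7.41 Mbps.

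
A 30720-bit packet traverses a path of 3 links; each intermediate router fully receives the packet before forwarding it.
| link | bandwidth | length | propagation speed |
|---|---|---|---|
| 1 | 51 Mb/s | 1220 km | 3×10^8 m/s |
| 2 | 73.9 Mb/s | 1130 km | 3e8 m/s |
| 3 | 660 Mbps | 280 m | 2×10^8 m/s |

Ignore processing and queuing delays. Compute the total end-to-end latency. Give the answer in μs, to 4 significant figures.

8899 μs

Transmission delays (L/R per hop): 602.353, 415.697, 46.5455 μs; sum = 1064.6 μs.
Propagation delays (d/s per hop): 4066.67, 3766.67, 1.4 μs; sum = 7834.73 μs.
End-to-end = 8899 μs.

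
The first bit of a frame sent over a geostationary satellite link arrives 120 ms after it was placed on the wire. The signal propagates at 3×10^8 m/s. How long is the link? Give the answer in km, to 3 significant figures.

36000 km

d = s × t_prop = 300000000 × 0.12 = 36000 km.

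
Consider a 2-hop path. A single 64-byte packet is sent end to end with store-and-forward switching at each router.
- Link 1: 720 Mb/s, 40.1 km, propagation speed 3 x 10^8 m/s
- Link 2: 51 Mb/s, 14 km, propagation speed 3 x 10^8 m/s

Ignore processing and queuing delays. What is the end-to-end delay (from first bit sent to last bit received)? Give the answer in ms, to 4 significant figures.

L = 64 × 8 = 512 bits.
Transmission delays (L/R per hop): 0.000711111, 0.0100392 ms; sum = 0.0107503 ms.
Propagation delays (d/s per hop): 0.133667, 0.0466667 ms; sum = 0.180333 ms.
End-to-end = 0.1911 ms.

0.1911 ms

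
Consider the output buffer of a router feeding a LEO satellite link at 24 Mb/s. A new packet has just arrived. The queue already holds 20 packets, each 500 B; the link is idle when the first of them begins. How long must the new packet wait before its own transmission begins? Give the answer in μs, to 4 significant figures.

Each queued packet: L/R = 4000/24000000 = 166.667 μs.
20 queued → 3333.33 μs.
Queuing delay = 3333 μs.

3333 μs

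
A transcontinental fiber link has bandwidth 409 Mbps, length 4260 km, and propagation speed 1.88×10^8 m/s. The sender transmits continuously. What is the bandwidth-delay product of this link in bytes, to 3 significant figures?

1160000 bytes

Propagation delay = 4260000 / 188000000 = 0.0226596 s.
BDP = R × t_prop = 409000000 × 0.0226596 = 9267770 bits.
In bytes: 9267770/8 = 1160000 bytes.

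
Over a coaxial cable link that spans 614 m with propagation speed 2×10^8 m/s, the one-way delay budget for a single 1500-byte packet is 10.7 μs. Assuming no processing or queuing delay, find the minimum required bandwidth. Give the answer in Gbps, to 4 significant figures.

L = 12000 bits.
Propagation delay = 614 / 200000000 = 3.07 μs.
Transmission budget = 10.7 − 3.07 = 7.63 μs.
R ≥ L / t_tx = 12000 bits / 7.63e-06 s = 1.573 Gbps.

1.573 Gbps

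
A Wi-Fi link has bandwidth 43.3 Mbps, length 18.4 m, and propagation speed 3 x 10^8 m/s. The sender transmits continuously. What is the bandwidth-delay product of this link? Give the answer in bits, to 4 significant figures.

Propagation delay = 18.4 / 300000000 = 6.13333e-08 s.
BDP = R × t_prop = 43300000 × 6.13333e-08 = 2.65573 bits.

2.656 bits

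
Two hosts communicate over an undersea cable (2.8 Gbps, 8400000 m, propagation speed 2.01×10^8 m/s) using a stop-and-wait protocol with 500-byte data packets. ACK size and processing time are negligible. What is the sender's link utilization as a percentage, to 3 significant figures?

t_tx = L/R = 4000/2800000000 = 1.42857e-06 s.
t_prop = 8400000/2.01e+08 = 0.041791 s; RTT = 0.0835821 s.
Cycle = t_tx + RTT = 0.0835835 s.
Utilization = t_tx / cycle = 1.42857e-06/0.0835835 = 0.00171 %.

0.00171 %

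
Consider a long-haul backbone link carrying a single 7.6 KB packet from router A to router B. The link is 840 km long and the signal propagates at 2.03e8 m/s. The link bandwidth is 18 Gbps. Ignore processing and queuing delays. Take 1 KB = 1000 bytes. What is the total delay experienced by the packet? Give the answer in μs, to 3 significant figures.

4140 μs

L = 60800 bits.
Transmission delay = L/R = 60800 / 18000000000 = 3.37778 μs.
Propagation delay = d/s = 840000 m / 2.03e+08 m/s = 4137.93 μs.
Total = 4140 μs.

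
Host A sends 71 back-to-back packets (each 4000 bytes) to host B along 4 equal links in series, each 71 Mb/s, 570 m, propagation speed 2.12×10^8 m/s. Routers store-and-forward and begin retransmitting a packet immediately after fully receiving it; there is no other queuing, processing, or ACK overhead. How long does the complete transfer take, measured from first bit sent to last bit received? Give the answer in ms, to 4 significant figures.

Per-hop transmission t_tx = L/R = 32000/71000000 = 0.450704 ms.
Per-hop propagation t_prop = 570/212000000 = 0.00268868 ms.
Pipeline fill: first packet needs 4·t_tx to clear all hops; remaining 70 packets each add one t_tx.
Total = (4+71-1)·t_tx + 4·t_prop = 74·0.450704 + 4·0.00268868 = 33.36 ms.

33.36 ms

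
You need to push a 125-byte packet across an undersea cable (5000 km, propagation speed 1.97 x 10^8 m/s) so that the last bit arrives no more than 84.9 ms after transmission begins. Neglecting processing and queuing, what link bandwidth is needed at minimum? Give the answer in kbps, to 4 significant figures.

L = 1000 bits.
Propagation delay = 5000000 / 197000000 = 25.3807 ms.
Transmission budget = 84.9 − 25.3807 = 59.5193 ms.
R ≥ L / t_tx = 1000 bits / 0.0595193 s = 16.80 kbps.

16.80 kbps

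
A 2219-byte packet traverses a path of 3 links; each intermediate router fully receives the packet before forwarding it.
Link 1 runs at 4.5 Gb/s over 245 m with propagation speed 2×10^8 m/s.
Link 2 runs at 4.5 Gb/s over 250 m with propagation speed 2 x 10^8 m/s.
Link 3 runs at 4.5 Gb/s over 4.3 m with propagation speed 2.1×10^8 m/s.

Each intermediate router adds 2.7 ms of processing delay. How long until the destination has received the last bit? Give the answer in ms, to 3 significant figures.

5.41 ms

L = 2219 × 8 = 17752 bits.
Transmission delay per hop = L/R = 17752/4500000000 = 0.00394489 ms; 3 hops → 0.0118347 ms.
Propagation delays (d/s per hop): 0.001225, 0.00125, 2.04762e-05 ms; sum = 0.00249548 ms.
Processing at 2 router(s): 2 × 2.7 ms = 5.4 ms.
End-to-end = 5.41 ms.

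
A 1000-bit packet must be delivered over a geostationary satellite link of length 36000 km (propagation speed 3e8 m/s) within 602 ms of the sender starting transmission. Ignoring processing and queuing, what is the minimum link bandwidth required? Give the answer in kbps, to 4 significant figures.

Propagation delay = 36000000 / 300000000 = 120 ms.
Transmission budget = 602 − 120 = 482 ms.
R ≥ L / t_tx = 1000 bits / 0.482 s = 2.075 kbps.

2.075 kbps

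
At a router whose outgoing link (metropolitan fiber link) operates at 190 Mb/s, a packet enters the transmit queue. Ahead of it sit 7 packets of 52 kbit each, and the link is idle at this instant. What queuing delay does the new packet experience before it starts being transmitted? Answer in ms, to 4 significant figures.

Each queued packet: L/R = 52000/190000000 = 0.273684 ms.
7 queued → 1.91579 ms.
Queuing delay = 1.916 ms.

1.916 ms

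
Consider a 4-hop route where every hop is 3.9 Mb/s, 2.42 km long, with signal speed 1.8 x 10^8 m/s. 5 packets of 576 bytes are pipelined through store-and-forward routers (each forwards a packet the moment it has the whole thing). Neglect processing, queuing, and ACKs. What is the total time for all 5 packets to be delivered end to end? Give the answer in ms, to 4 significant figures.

Per-hop transmission t_tx = L/R = 4608/3900000 = 1.18154 ms.
Per-hop propagation t_prop = 2420/180000000 = 0.0134444 ms.
Pipeline fill: first packet needs 4·t_tx to clear all hops; remaining 4 packets each add one t_tx.
Total = (4+5-1)·t_tx + 4·t_prop = 8·1.18154 + 4·0.0134444 = 9.506 ms.

9.506 ms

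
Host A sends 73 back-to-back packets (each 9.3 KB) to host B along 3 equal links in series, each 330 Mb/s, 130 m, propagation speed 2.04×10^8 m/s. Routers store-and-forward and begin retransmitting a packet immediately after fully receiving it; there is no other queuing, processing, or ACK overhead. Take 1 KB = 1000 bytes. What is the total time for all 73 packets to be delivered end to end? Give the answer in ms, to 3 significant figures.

16.9 ms

Per-hop transmission t_tx = L/R = 74400/330000000 = 0.225455 ms.
Per-hop propagation t_prop = 130/204000000 = 0.000637255 ms.
Pipeline fill: first packet needs 3·t_tx to clear all hops; remaining 72 packets each add one t_tx.
Total = (3+73-1)·t_tx + 3·t_prop = 75·0.225455 + 3·0.000637255 = 16.9 ms.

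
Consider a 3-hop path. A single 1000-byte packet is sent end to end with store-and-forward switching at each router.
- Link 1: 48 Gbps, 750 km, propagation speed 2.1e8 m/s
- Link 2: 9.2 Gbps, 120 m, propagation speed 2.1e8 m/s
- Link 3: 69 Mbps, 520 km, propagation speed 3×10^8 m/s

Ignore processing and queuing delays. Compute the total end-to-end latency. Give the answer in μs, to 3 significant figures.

L = 1000 × 8 = 8000 bits.
Transmission delays (L/R per hop): 0.166667, 0.869565, 115.942 μs; sum = 116.978 μs.
Propagation delays (d/s per hop): 3571.43, 0.571429, 1733.33 μs; sum = 5305.33 μs.
End-to-end = 5420 μs.

5420 μs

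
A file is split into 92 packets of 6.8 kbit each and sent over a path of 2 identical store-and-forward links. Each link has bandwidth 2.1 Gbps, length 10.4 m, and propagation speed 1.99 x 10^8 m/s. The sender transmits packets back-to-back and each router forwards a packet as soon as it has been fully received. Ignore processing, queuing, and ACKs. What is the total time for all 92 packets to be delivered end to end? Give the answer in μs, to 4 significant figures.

Per-hop transmission t_tx = L/R = 6800/2100000000 = 3.2381 μs.
Per-hop propagation t_prop = 10.4/199000000 = 0.0522613 μs.
Pipeline fill: first packet needs 2·t_tx to clear all hops; remaining 91 packets each add one t_tx.
Total = (2+92-1)·t_tx + 2·t_prop = 93·3.2381 + 2·0.0522613 = 301.2 μs.

301.2 μs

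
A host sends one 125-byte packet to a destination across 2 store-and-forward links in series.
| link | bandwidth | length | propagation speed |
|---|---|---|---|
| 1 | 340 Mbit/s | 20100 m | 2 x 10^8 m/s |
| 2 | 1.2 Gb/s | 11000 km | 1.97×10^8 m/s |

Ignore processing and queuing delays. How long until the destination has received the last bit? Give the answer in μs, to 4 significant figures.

55940 μs

L = 125 × 8 = 1000 bits.
Transmission delays (L/R per hop): 2.94118, 0.833333 μs; sum = 3.77451 μs.
Propagation delays (d/s per hop): 100.5, 55837.6 μs; sum = 55938.1 μs.
End-to-end = 55940 μs.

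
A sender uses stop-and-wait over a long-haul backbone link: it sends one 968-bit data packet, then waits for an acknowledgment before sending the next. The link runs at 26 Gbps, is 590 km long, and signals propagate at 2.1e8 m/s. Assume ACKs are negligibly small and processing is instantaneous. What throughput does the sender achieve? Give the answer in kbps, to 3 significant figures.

172 kbps

t_tx = L/R = 968/26000000000 = 3.72308e-08 s.
t_prop = 590000/210000000 = 0.00280952 s; RTT = 0.00561905 s.
Cycle = t_tx + RTT = 0.00561908 s.
Throughput = L / cycle = 968 / 0.00561908 = 172 kbps.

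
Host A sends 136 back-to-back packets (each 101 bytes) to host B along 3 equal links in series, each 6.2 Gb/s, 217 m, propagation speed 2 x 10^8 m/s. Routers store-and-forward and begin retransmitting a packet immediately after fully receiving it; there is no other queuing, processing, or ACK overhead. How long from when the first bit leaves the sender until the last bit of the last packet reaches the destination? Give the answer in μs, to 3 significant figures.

Per-hop transmission t_tx = L/R = 808/6200000000 = 0.130323 μs.
Per-hop propagation t_prop = 217/200000000 = 1.085 μs.
Pipeline fill: first packet needs 3·t_tx to clear all hops; remaining 135 packets each add one t_tx.
Total = (3+136-1)·t_tx + 3·t_prop = 138·0.130323 + 3·1.085 = 21.2 μs.

21.2 μs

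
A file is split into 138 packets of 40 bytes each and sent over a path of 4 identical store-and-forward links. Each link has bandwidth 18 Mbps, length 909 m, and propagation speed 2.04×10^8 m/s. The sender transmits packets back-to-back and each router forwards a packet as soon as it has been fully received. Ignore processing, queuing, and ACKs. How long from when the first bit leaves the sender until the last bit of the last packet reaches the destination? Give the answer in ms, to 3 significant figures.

2.52 ms

Per-hop transmission t_tx = L/R = 320/18000000 = 0.0177778 ms.
Per-hop propagation t_prop = 909/204000000 = 0.00445588 ms.
Pipeline fill: first packet needs 4·t_tx to clear all hops; remaining 137 packets each add one t_tx.
Total = (4+138-1)·t_tx + 4·t_prop = 141·0.0177778 + 4·0.00445588 = 2.52 ms.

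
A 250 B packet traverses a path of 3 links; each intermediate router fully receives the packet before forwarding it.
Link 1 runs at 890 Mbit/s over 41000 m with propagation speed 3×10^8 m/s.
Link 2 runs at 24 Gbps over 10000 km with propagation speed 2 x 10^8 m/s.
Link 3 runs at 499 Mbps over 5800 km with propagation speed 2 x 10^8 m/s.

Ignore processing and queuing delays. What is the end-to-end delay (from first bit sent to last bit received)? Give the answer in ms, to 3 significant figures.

79.1 ms

L = 250 × 8 = 2000 bits.
Transmission delays (L/R per hop): 0.00224719, 8.33333e-05, 0.00400802 ms; sum = 0.00633854 ms.
Propagation delays (d/s per hop): 0.136667, 50, 29 ms; sum = 79.1367 ms.
End-to-end = 79.1 ms.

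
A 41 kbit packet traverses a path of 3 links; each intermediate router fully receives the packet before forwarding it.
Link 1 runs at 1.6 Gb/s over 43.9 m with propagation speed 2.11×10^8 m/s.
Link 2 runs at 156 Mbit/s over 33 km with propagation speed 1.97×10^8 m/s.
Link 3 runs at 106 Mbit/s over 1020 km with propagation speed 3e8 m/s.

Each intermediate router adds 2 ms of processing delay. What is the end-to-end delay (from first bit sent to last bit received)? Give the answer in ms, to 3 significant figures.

8.24 ms

L = 41000 bits.
Transmission delays (L/R per hop): 0.025625, 0.262821, 0.386792 ms; sum = 0.675238 ms.
Propagation delays (d/s per hop): 0.000208057, 0.167513, 3.4 ms; sum = 3.56772 ms.
Processing at 2 router(s): 2 × 2 ms = 4 ms.
End-to-end = 8.24 ms.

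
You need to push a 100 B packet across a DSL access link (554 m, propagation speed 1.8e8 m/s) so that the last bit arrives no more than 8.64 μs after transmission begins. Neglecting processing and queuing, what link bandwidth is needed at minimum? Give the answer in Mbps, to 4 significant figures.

143.8 Mbps

L = 800 bits.
Propagation delay = 554 / 180000000 = 3.07778 μs.
Transmission budget = 8.64 − 3.07778 = 5.56222 μs.
R ≥ L / t_tx = 800 bits / 5.56222e-06 s = 143.8 Mbps.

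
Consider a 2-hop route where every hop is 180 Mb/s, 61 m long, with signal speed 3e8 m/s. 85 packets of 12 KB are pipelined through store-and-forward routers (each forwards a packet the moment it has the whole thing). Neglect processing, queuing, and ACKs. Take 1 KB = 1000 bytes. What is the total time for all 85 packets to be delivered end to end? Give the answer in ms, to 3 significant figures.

45.9 ms

Per-hop transmission t_tx = L/R = 96000/180000000 = 0.533333 ms.
Per-hop propagation t_prop = 61/300000000 = 0.000203333 ms.
Pipeline fill: first packet needs 2·t_tx to clear all hops; remaining 84 packets each add one t_tx.
Total = (2+85-1)·t_tx + 2·t_prop = 86·0.533333 + 2·0.000203333 = 45.9 ms.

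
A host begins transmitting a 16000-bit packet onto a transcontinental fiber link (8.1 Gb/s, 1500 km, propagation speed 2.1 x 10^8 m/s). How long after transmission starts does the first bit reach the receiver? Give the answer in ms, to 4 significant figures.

7.143 ms

First bit experiences only propagation delay: d/s = 1500000/210000000 = 7.143 ms.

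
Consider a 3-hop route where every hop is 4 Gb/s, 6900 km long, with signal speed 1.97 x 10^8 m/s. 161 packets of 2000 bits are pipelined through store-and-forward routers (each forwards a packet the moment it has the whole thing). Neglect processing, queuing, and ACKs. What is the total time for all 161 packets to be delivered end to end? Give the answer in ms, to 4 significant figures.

Per-hop transmission t_tx = L/R = 2000/4000000000 = 0.0005 ms.
Per-hop propagation t_prop = 6900000/197000000 = 35.0254 ms.
Pipeline fill: first packet needs 3·t_tx to clear all hops; remaining 160 packets each add one t_tx.
Total = (3+161-1)·t_tx + 3·t_prop = 163·0.0005 + 3·35.0254 = 105.2 ms.

105.2 ms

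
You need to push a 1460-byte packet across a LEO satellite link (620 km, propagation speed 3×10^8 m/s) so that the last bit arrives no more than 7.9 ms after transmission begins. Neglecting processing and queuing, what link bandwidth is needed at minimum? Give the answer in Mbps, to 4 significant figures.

L = 11680 bits.
Propagation delay = 620000 / 300000000 = 2.06667 ms.
Transmission budget = 7.9 − 2.06667 = 5.83333 ms.
R ≥ L / t_tx = 11680 bits / 0.00583333 s = 2.002 Mbps.

2.002 Mbps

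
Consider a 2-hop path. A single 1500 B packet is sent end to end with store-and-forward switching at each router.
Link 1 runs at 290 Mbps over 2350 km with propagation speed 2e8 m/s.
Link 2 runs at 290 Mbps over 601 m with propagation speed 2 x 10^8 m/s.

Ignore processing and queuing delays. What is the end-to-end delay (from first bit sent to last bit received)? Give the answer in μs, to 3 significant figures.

11800 μs

L = 1500 × 8 = 12000 bits.
Transmission delay per hop = L/R = 12000/290000000 = 41.3793 μs; 2 hops → 82.7586 μs.
Propagation delays (d/s per hop): 11750, 3.005 μs; sum = 11753 μs.
End-to-end = 11800 μs.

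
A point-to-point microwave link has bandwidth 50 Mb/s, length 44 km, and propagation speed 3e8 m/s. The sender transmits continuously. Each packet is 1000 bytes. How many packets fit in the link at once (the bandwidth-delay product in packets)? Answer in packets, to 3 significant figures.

0.917 packets

Propagation delay = 44000 / 300000000 = 0.000146667 s.
BDP = R × t_prop = 50000000 × 0.000146667 = 7333.33 bits.
In packets of 8000 bits: 0.917 packets.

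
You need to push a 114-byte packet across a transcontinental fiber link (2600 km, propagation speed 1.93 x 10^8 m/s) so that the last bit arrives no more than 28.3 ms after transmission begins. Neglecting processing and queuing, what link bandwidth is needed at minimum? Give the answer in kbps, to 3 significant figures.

L = 912 bits.
Propagation delay = 2600000 / 193000000 = 13.4715 ms.
Transmission budget = 28.3 − 13.4715 = 14.8285 ms.
R ≥ L / t_tx = 912 bits / 0.0148285 s = 61.5 kbps.

61.5 kbps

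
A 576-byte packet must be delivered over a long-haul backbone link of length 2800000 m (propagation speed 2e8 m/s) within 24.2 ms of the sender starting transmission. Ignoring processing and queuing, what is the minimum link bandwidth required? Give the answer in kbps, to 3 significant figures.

L = 4608 bits.
Propagation delay = 2800000 / 200000000 = 14 ms.
Transmission budget = 24.2 − 14 = 10.2 ms.
R ≥ L / t_tx = 4608 bits / 0.0102 s = 452 kbps.

452 kbps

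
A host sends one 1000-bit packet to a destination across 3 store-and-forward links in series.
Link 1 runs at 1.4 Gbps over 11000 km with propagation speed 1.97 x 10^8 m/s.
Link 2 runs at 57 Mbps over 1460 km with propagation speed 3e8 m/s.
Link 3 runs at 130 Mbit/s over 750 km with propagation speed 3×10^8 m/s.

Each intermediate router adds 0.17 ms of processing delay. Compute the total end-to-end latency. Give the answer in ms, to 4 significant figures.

Transmission delays (L/R per hop): 0.000714286, 0.0175439, 0.00769231 ms; sum = 0.0259505 ms.
Propagation delays (d/s per hop): 55.8376, 4.86667, 2.5 ms; sum = 63.2042 ms.
Processing at 2 router(s): 2 × 0.17 ms = 0.34 ms.
End-to-end = 63.57 ms.

63.57 ms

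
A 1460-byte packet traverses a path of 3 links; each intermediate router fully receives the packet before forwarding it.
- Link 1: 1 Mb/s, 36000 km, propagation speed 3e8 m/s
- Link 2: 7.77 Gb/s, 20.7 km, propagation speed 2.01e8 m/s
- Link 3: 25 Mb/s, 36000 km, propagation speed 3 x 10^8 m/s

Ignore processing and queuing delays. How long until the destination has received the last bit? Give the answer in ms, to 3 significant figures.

L = 1460 × 8 = 11680 bits.
Transmission delays (L/R per hop): 11.68, 0.00150322, 0.4672 ms; sum = 12.1487 ms.
Propagation delays (d/s per hop): 120, 0.102985, 120 ms; sum = 240.103 ms.
End-to-end = 252 ms.

252 ms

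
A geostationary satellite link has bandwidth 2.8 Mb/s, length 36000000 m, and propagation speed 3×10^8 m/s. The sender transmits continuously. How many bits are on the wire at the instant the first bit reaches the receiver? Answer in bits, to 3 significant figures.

Propagation delay = 36000000 / 300000000 = 0.12 s.
BDP = R × t_prop = 2800000 × 0.12 = 336000 bits.

336000 bits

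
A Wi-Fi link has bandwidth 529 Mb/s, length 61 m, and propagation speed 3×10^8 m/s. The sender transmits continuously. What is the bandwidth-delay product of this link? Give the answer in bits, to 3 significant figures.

Propagation delay = 61 / 300000000 = 2.03333e-07 s.
BDP = R × t_prop = 529000000 × 2.03333e-07 = 107.563 bits.

108 bits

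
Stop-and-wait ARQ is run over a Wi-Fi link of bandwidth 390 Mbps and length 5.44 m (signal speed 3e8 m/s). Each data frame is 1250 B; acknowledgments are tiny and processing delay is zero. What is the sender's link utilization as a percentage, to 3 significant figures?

99.9 %

t_tx = L/R = 10000/390000000 = 2.5641e-05 s.
t_prop = 5.44/300000000 = 1.81333e-08 s; RTT = 3.62667e-08 s.
Cycle = t_tx + RTT = 2.56773e-05 s.
Utilization = t_tx / cycle = 2.5641e-05/2.56773e-05 = 99.9 %.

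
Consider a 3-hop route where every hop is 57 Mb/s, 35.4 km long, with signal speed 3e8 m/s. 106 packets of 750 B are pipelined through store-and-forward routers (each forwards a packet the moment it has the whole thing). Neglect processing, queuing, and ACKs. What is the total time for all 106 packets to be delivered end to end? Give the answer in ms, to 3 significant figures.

Per-hop transmission t_tx = L/R = 6000/57000000 = 0.105263 ms.
Per-hop propagation t_prop = 35400/300000000 = 0.118 ms.
Pipeline fill: first packet needs 3·t_tx to clear all hops; remaining 105 packets each add one t_tx.
Total = (3+106-1)·t_tx + 3·t_prop = 108·0.105263 + 3·0.118 = 11.7 ms.

11.7 ms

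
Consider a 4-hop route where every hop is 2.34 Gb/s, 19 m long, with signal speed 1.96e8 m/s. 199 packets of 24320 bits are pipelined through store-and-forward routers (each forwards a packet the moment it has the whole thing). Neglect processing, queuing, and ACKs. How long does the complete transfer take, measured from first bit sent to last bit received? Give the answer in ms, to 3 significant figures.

Per-hop transmission t_tx = L/R = 24320/2340000000 = 0.0103932 ms.
Per-hop propagation t_prop = 19/196000000 = 9.69388e-05 ms.
Pipeline fill: first packet needs 4·t_tx to clear all hops; remaining 198 packets each add one t_tx.
Total = (4+199-1)·t_tx + 4·t_prop = 202·0.0103932 + 4·9.69388e-05 = 2.10 ms.

2.10 ms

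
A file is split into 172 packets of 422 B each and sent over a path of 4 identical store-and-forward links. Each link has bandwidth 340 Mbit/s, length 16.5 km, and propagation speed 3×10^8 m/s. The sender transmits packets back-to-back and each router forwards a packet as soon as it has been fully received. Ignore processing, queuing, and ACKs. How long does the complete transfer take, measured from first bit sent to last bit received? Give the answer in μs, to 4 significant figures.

1958 μs

Per-hop transmission t_tx = L/R = 3376/340000000 = 9.92941 μs.
Per-hop propagation t_prop = 16500/300000000 = 55 μs.
Pipeline fill: first packet needs 4·t_tx to clear all hops; remaining 171 packets each add one t_tx.
Total = (4+172-1)·t_tx + 4·t_prop = 175·9.92941 + 4·55 = 1958 μs.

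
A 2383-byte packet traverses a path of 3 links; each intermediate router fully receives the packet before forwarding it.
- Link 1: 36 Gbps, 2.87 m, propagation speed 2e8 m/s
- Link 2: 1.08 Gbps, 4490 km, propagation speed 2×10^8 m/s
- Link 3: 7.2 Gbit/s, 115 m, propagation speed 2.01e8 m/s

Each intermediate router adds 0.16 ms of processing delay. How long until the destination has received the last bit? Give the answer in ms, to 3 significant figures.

L = 2383 × 8 = 19064 bits.
Transmission delays (L/R per hop): 0.000529556, 0.0176519, 0.00264778 ms; sum = 0.0208292 ms.
Propagation delays (d/s per hop): 1.435e-05, 22.45, 0.000572139 ms; sum = 22.4506 ms.
Processing at 2 router(s): 2 × 0.16 ms = 0.32 ms.
End-to-end = 22.8 ms.

22.8 ms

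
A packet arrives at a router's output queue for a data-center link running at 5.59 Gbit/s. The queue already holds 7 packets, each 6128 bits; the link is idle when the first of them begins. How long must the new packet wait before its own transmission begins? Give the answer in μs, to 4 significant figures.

7.674 μs

Each queued packet: L/R = 6128/5590000000 = 1.09624 μs.
7 queued → 7.6737 μs.
Queuing delay = 7.674 μs.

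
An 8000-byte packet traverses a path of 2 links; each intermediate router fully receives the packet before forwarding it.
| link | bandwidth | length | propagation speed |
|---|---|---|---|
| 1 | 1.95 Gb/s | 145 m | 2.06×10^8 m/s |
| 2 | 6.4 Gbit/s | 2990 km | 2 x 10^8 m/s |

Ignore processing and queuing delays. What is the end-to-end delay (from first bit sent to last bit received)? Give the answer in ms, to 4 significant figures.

L = 8000 × 8 = 64000 bits.
Transmission delays (L/R per hop): 0.0328205, 0.01 ms; sum = 0.0428205 ms.
Propagation delays (d/s per hop): 0.000703883, 14.95 ms; sum = 14.9507 ms.
End-to-end = 14.99 ms.

14.99 ms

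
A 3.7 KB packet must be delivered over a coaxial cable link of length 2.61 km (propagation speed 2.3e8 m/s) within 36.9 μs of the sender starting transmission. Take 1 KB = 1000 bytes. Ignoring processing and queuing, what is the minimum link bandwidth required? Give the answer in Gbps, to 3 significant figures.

L = 29600 bits.
Propagation delay = 2610 / 2.3e+08 = 11.3478 μs.
Transmission budget = 36.9 − 11.3478 = 25.5522 μs.
R ≥ L / t_tx = 29600 bits / 2.55522e-05 s = 1.16 Gbps.

1.16 Gbps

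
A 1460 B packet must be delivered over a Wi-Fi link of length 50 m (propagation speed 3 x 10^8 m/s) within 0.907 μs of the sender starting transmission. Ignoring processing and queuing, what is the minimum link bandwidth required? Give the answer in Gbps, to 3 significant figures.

15.8 Gbps

L = 11680 bits.
Propagation delay = 50 / 300000000 = 0.166667 μs.
Transmission budget = 0.907 − 0.166667 = 0.740333 μs.
R ≥ L / t_tx = 11680 bits / 7.40333e-07 s = 15.8 Gbps.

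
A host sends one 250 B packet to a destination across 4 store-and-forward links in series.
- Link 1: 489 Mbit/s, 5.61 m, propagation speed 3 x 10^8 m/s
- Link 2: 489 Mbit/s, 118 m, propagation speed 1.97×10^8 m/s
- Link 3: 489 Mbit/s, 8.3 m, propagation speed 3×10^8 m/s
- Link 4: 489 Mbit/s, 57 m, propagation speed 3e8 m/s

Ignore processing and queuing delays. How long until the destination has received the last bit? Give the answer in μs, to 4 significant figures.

L = 250 × 8 = 2000 bits.
Transmission delay per hop = L/R = 2000/489000000 = 4.08998 μs; 4 hops → 16.3599 μs.
Propagation delays (d/s per hop): 0.0187, 0.598985, 0.0276667, 0.19 μs; sum = 0.835351 μs.
End-to-end = 17.20 μs.

17.20 μs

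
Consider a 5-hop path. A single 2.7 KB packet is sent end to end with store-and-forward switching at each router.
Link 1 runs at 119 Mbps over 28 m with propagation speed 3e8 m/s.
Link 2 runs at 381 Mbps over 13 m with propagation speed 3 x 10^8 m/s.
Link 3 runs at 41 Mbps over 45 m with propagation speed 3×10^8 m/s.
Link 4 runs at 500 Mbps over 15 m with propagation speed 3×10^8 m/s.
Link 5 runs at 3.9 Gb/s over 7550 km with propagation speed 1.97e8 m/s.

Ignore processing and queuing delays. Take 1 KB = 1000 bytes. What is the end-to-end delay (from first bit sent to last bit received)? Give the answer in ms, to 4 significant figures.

L = 21600 bits.
Transmission delays (L/R per hop): 0.181513, 0.0566929, 0.526829, 0.0432, 0.00553846 ms; sum = 0.813773 ms.
Propagation delays (d/s per hop): 9.33333e-05, 4.33333e-05, 0.00015, 5e-05, 38.3249 ms; sum = 38.3252 ms.
End-to-end = 39.14 ms.

39.14 ms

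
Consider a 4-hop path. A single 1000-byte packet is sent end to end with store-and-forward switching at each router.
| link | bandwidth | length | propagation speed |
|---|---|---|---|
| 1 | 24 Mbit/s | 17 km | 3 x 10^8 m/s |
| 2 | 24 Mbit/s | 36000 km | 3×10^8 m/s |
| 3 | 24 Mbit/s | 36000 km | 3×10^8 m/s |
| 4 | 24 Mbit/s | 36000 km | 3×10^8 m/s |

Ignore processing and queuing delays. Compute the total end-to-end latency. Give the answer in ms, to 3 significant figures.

361 ms

L = 1000 × 8 = 8000 bits.
Transmission delay per hop = L/R = 8000/24000000 = 0.333333 ms; 4 hops → 1.33333 ms.
Propagation delays (d/s per hop): 0.0566667, 120, 120, 120 ms; sum = 360.057 ms.
End-to-end = 361 ms.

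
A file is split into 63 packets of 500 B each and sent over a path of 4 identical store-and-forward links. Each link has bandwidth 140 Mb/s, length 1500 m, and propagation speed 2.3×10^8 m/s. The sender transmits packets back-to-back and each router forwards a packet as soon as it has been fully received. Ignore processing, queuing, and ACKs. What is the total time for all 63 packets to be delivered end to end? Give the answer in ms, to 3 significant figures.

1.91 ms

Per-hop transmission t_tx = L/R = 4000/140000000 = 0.0285714 ms.
Per-hop propagation t_prop = 1500/2.3e+08 = 0.00652174 ms.
Pipeline fill: first packet needs 4·t_tx to clear all hops; remaining 62 packets each add one t_tx.
Total = (4+63-1)·t_tx + 4·t_prop = 66·0.0285714 + 4·0.00652174 = 1.91 ms.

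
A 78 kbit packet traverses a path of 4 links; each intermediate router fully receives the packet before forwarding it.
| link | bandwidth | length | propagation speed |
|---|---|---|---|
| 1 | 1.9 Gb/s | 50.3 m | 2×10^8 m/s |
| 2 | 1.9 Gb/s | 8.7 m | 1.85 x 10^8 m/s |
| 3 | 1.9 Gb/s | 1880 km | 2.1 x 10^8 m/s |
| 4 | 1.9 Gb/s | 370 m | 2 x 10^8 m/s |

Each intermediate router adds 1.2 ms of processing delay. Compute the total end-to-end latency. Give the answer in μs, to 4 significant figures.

12720 μs

L = 78000 bits.
Transmission delay per hop = L/R = 78000/1900000000 = 41.0526 μs; 4 hops → 164.211 μs.
Propagation delays (d/s per hop): 0.2515, 0.047027, 8952.38, 1.85 μs; sum = 8954.53 μs.
Processing at 3 router(s): 3 × 1.2 ms = 3600 μs.
End-to-end = 12720 μs.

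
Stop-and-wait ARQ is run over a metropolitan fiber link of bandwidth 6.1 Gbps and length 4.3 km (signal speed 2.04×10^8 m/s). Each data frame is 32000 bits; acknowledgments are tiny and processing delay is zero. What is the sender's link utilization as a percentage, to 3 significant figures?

t_tx = L/R = 32000/6100000000 = 5.2459e-06 s.
t_prop = 4300/204000000 = 2.10784e-05 s; RTT = 4.21569e-05 s.
Cycle = t_tx + RTT = 4.74028e-05 s.
Utilization = t_tx / cycle = 5.2459e-06/4.74028e-05 = 11.1 %.

11.1 %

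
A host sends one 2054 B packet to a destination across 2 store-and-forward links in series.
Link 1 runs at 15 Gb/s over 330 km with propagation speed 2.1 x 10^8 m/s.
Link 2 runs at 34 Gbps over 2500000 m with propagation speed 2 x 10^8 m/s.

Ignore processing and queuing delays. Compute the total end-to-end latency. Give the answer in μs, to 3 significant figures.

L = 2054 × 8 = 16432 bits.
Transmission delays (L/R per hop): 1.09547, 0.483294 μs; sum = 1.57876 μs.
Propagation delays (d/s per hop): 1571.43, 12500 μs; sum = 14071.4 μs.
End-to-end = 14100 μs.

14100 μs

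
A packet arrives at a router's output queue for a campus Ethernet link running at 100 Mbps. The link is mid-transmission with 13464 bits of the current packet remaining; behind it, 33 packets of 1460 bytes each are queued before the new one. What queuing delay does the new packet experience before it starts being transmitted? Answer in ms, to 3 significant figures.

Each queued packet: L/R = 11680/100000000 = 0.1168 ms.
33 queued → 3.8544 ms.
Plus remaining 13464 bits of current packet: 0.13464 ms.
Queuing delay = 3.99 ms.

3.99 ms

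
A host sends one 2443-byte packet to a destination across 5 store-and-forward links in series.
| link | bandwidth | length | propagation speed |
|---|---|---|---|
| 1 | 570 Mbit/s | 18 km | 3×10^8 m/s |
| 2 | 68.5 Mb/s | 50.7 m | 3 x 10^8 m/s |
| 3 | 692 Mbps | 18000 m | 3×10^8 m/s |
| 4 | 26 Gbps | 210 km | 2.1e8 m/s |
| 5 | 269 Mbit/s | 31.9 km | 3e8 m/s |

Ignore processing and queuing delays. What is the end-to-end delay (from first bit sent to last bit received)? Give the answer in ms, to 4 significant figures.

L = 2443 × 8 = 19544 bits.
Transmission delays (L/R per hop): 0.0342877, 0.285314, 0.0282428, 0.000751692, 0.0726543 ms; sum = 0.42125 ms.
Propagation delays (d/s per hop): 0.06, 0.000169, 0.06, 1, 0.106333 ms; sum = 1.2265 ms.
End-to-end = 1.648 ms.

1.648 ms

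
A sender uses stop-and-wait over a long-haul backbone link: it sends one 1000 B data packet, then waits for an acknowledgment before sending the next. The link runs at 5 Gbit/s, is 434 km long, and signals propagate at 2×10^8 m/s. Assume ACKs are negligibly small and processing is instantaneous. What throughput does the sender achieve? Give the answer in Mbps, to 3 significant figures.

t_tx = L/R = 8000/5000000000 = 1.6e-06 s.
t_prop = 434000/200000000 = 0.00217 s; RTT = 0.00434 s.
Cycle = t_tx + RTT = 0.0043416 s.
Throughput = L / cycle = 8000 / 0.0043416 = 1.84 Mbps.

1.84 Mbps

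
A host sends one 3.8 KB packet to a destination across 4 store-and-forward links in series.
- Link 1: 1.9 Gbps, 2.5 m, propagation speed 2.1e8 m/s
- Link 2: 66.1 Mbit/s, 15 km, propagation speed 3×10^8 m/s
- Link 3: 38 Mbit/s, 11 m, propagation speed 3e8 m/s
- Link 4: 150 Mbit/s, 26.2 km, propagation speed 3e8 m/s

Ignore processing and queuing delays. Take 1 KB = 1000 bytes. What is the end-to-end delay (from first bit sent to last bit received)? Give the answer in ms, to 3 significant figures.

1.62 ms

L = 30400 bits.
Transmission delays (L/R per hop): 0.016, 0.459909, 0.8, 0.202667 ms; sum = 1.47858 ms.
Propagation delays (d/s per hop): 1.19048e-05, 0.05, 3.66667e-05, 0.0873333 ms; sum = 0.137382 ms.
End-to-end = 1.62 ms.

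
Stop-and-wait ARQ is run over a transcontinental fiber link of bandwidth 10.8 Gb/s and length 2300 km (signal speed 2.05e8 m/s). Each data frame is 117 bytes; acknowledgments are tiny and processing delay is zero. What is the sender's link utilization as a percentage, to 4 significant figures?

0.0003862 %

t_tx = L/R = 936/10800000000 = 8.66667e-08 s.
t_prop = 2300000/2.05e+08 = 0.0112195 s; RTT = 0.022439 s.
Cycle = t_tx + RTT = 0.0224391 s.
Utilization = t_tx / cycle = 8.66667e-08/0.0224391 = 0.0003862 %.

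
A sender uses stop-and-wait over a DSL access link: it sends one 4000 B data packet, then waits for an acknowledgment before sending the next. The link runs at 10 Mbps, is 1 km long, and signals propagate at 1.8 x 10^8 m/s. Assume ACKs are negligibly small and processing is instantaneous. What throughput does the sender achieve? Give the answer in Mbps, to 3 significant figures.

9.97 Mbps

t_tx = L/R = 32000/10000000 = 0.0032 s.
t_prop = 1000/180000000 = 5.55556e-06 s; RTT = 1.11111e-05 s.
Cycle = t_tx + RTT = 0.00321111 s.
Throughput = L / cycle = 32000 / 0.00321111 = 9.97 Mbps.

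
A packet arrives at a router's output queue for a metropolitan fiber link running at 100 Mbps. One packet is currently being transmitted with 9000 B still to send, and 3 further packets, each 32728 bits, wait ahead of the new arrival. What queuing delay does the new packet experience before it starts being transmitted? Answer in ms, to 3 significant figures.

1.70 ms

Each queued packet: L/R = 32728/100000000 = 0.32728 ms.
3 queued → 0.98184 ms.
Plus remaining 72000 bits of current packet: 0.72 ms.
Queuing delay = 1.70 ms.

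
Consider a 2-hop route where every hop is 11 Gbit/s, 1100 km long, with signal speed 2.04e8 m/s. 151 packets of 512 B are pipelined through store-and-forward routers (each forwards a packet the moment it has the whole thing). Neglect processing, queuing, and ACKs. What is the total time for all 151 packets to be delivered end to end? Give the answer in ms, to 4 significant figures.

Per-hop transmission t_tx = L/R = 4096/11000000000 = 0.000372364 ms.
Per-hop propagation t_prop = 1100000/204000000 = 5.39216 ms.
Pipeline fill: first packet needs 2·t_tx to clear all hops; remaining 150 packets each add one t_tx.
Total = (2+151-1)·t_tx + 2·t_prop = 152·0.000372364 + 2·5.39216 = 10.84 ms.

10.84 ms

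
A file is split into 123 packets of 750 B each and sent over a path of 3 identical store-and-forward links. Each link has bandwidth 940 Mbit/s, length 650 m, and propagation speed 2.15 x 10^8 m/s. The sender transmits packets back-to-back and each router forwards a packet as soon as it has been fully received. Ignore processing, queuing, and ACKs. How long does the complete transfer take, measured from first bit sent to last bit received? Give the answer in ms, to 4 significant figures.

Per-hop transmission t_tx = L/R = 6000/940000000 = 0.00638298 ms.
Per-hop propagation t_prop = 650/215000000 = 0.00302326 ms.
Pipeline fill: first packet needs 3·t_tx to clear all hops; remaining 122 packets each add one t_tx.
Total = (3+123-1)·t_tx + 3·t_prop = 125·0.00638298 + 3·0.00302326 = 0.8069 ms.

0.8069 ms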